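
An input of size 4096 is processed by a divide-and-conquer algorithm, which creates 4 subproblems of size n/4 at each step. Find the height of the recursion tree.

For divide and conquer with division factor 4:

Problem sizes at each level:
Level 0: 4096
Level 1: 1024
Level 2: 256
Level 3: 64
Level 4: 16
Level 5: 4
Level 6: 1

The root is level 0 and the size-1 base case is level 6 (the tree spans levels 0 through 6, i.e. 7 levels counting the root), so the depth is the number of divisions: log_4(4096) = 6

The recursion tree depth is log_4(4096) = 6. At each level, the problem size is divided by 4, so it takes 6 divisions to reduce to a base case of size 1. The algorithm makes 4 recursive calls at each level.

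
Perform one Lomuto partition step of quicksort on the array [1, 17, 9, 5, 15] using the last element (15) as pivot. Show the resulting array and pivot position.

Lomuto partition with pivot = 15:

Initial array: [1, 17, 9, 5, 15]

arr[0]=1 <= 15: swap with position 0, array becomes [1, 17, 9, 5, 15]
arr[1]=17 > 15: no swap
arr[2]=9 <= 15: swap with position 1, array becomes [1, 9, 17, 5, 15]
arr[3]=5 <= 15: swap with position 2, array becomes [1, 9, 5, 17, 15]

Place pivot at position 3: [1, 9, 5, 15, 17]
Pivot position: 3

After partitioning with pivot 15, the array becomes [1, 9, 5, 15, 17]. The pivot is placed at index 3. All elements to the left of the pivot are <= 15, and all elements to the right are > 15.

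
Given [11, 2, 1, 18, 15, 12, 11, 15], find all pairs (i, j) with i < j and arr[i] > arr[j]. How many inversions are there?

Finding inversions in [11, 2, 1, 18, 15, 12, 11, 15]:

(0, 1): arr[0]=11 > arr[1]=2
(0, 2): arr[0]=11 > arr[2]=1
(1, 2): arr[1]=2 > arr[2]=1
(3, 4): arr[3]=18 > arr[4]=15
(3, 5): arr[3]=18 > arr[5]=12
(3, 6): arr[3]=18 > arr[6]=11
(3, 7): arr[3]=18 > arr[7]=15
(4, 5): arr[4]=15 > arr[5]=12
(4, 6): arr[4]=15 > arr[6]=11
(5, 6): arr[5]=12 > arr[6]=11

Total inversions: 10

The array has 10 inversion(s): (0,1), (0,2), (1,2), (3,4), (3,5), (3,6), (3,7), (4,5), (4,6), (5,6). Each pair (i,j) satisfies i < j and arr[i] > arr[j].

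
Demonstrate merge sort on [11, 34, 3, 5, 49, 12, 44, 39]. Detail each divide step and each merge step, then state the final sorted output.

Merge sort trace:

Split: [11, 34, 3, 5, 49, 12, 44, 39] -> [11, 34, 3, 5] and [49, 12, 44, 39]
  Split: [11, 34, 3, 5] -> [11, 34] and [3, 5]
    Split: [11, 34] -> [11] and [34]
    Merge: [11] + [34] -> [11, 34]
    Split: [3, 5] -> [3] and [5]
    Merge: [3] + [5] -> [3, 5]
  Merge: [11, 34] + [3, 5] -> [3, 5, 11, 34]
  Split: [49, 12, 44, 39] -> [49, 12] and [44, 39]
    Split: [49, 12] -> [49] and [12]
    Merge: [49] + [12] -> [12, 49]
    Split: [44, 39] -> [44] and [39]
    Merge: [44] + [39] -> [39, 44]
  Merge: [12, 49] + [39, 44] -> [12, 39, 44, 49]
Merge: [3, 5, 11, 34] + [12, 39, 44, 49] -> [3, 5, 11, 12, 34, 39, 44, 49]

Final sorted array: [3, 5, 11, 12, 34, 39, 44, 49]

The merge sort proceeds by recursively splitting the array and merging sorted halves.
After all merges, the sorted array is [3, 5, 11, 12, 34, 39, 44, 49].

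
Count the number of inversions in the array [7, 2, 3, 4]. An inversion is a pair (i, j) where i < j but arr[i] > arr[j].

Finding inversions in [7, 2, 3, 4]:

(0, 1): arr[0]=7 > arr[1]=2
(0, 2): arr[0]=7 > arr[2]=3
(0, 3): arr[0]=7 > arr[3]=4

Total inversions: 3

The array has 3 inversion(s): (0,1), (0,2), (0,3). Each pair (i,j) satisfies i < j and arr[i] > arr[j].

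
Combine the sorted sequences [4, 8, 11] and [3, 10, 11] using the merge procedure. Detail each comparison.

Merging process:

Compare 4 vs 3: take 3 from right. Merged: [3]
Compare 4 vs 10: take 4 from left. Merged: [3, 4]
Compare 8 vs 10: take 8 from left. Merged: [3, 4, 8]
Compare 11 vs 10: take 10 from right. Merged: [3, 4, 8, 10]
Compare 11 vs 11: take 11 from left. Merged: [3, 4, 8, 10, 11]
Append remaining from right: [11]. Merged: [3, 4, 8, 10, 11, 11]

Final merged array: [3, 4, 8, 10, 11, 11]
Total comparisons: 5

The merged array is [3, 4, 8, 10, 11, 11], requiring 5 comparisons. The merge step runs in O(n) time where n is the total number of elements.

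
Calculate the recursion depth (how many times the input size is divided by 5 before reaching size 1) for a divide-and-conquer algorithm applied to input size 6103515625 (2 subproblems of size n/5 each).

For divide and conquer with division factor 5:

Problem sizes at each level:
Level 0: 6103515625
Level 1: 1220703125
Level 2: 244140625
Level 3: 48828125
Level 4: 9765625
Level 5: 1953125
Level 6: 390625
Level 7: 78125
Level 8: 15625
Level 9: 3125
Level 10: 625
Level 11: 125
Level 12: 25
Level 13: 5
Level 14: 1

The root is level 0 and the size-1 base case is level 14 (the tree spans levels 0 through 14, i.e. 15 levels counting the root), so the depth is the number of divisions: log_5(6103515625) = 14

The recursion tree depth is log_5(6103515625) = 14. At each level, the problem size is divided by 5, so it takes 14 divisions to reduce to a base case of size 1. The algorithm makes 2 recursive calls at each level.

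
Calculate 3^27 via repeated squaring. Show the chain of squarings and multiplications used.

Computing 3^27 by squaring (build up from 3^1; each line after the first costs one multiplication):

3^1 = 3
3^2 = (3^1)^2 = 3^2 = 9
3^3 = 3 * 3^2 = 3 * 9 = 27
3^6 = (3^3)^2 = 27^2 = 729
3^12 = (3^6)^2 = 729^2 = 531441
3^13 = 3 * 3^12 = 3 * 531441 = 1594323
3^26 = (3^13)^2 = 1594323^2 = 2541865828329
3^27 = 3 * 3^26 = 3 * 2541865828329 = 7625597484987

Result: 7625597484987
Multiplications needed: 7 (7 lines after 3^1)

3^27 = 7625597484987. Using exponentiation by squaring, this requires 7 multiplications. The key idea: if the exponent is even, square the half-power; if odd, multiply by the base once.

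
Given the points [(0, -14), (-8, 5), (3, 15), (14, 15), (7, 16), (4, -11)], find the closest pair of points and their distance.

Computing all pairwise distances among 6 points:

d((0, -14), (-8, 5)) = 20.6155
d((0, -14), (3, 15)) = 29.1548
d((0, -14), (14, 15)) = 32.2025
d((0, -14), (7, 16)) = 30.8058
d((0, -14), (4, -11)) = 5.0
d((-8, 5), (3, 15)) = 14.8661
d((-8, 5), (14, 15)) = 24.1661
d((-8, 5), (7, 16)) = 18.6011
d((-8, 5), (4, -11)) = 20.0
d((3, 15), (14, 15)) = 11.0
d((3, 15), (7, 16)) = 4.1231 <-- minimum
d((3, 15), (4, -11)) = 26.0192
d((14, 15), (7, 16)) = 7.0711
d((14, 15), (4, -11)) = 27.8568
d((7, 16), (4, -11)) = 27.1662

Closest pair: (3, 15) and (7, 16) with distance 4.1231

The closest pair is (3, 15) and (7, 16) with Euclidean distance 4.1231. For 6 points, brute-force pairwise comparison is shown above. For large n, the divide-and-conquer algorithm (sort by x, recurse on halves, check the dividing strip) achieves O(n log n).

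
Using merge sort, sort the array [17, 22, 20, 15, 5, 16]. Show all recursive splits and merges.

Merge sort trace:

Split: [17, 22, 20, 15, 5, 16] -> [17, 22, 20] and [15, 5, 16]
  Split: [17, 22, 20] -> [17] and [22, 20]
    Split: [22, 20] -> [22] and [20]
    Merge: [22] + [20] -> [20, 22]
  Merge: [17] + [20, 22] -> [17, 20, 22]
  Split: [15, 5, 16] -> [15] and [5, 16]
    Split: [5, 16] -> [5] and [16]
    Merge: [5] + [16] -> [5, 16]
  Merge: [15] + [5, 16] -> [5, 15, 16]
Merge: [17, 20, 22] + [5, 15, 16] -> [5, 15, 16, 17, 20, 22]

Final sorted array: [5, 15, 16, 17, 20, 22]

The merge sort proceeds by recursively splitting the array and merging sorted halves.
After all merges, the sorted array is [5, 15, 16, 17, 20, 22].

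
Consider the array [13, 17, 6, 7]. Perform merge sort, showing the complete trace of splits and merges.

Merge sort trace:

Split: [13, 17, 6, 7] -> [13, 17] and [6, 7]
  Split: [13, 17] -> [13] and [17]
  Merge: [13] + [17] -> [13, 17]
  Split: [6, 7] -> [6] and [7]
  Merge: [6] + [7] -> [6, 7]
Merge: [13, 17] + [6, 7] -> [6, 7, 13, 17]

Final sorted array: [6, 7, 13, 17]

The merge sort proceeds by recursively splitting the array and merging sorted halves.
After all merges, the sorted array is [6, 7, 13, 17].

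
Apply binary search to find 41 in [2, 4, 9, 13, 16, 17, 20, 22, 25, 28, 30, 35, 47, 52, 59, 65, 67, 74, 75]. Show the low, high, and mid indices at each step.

Binary search for 41 in [2, 4, 9, 13, 16, 17, 20, 22, 25, 28, 30, 35, 47, 52, 59, 65, 67, 74, 75]:

lo=0, hi=18, mid=9, arr[mid]=28 -> 28 < 41, search right half
lo=10, hi=18, mid=14, arr[mid]=59 -> 59 > 41, search left half
lo=10, hi=13, mid=11, arr[mid]=35 -> 35 < 41, search right half
lo=12, hi=13, mid=12, arr[mid]=47 -> 47 > 41, search left half
lo=12 > hi=11, target 41 not found

Binary search determines that 41 is not in the array after 4 comparisons. The search space was exhausted without finding the target.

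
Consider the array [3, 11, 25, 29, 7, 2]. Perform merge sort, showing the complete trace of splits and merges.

Merge sort trace:

Split: [3, 11, 25, 29, 7, 2] -> [3, 11, 25] and [29, 7, 2]
  Split: [3, 11, 25] -> [3] and [11, 25]
    Split: [11, 25] -> [11] and [25]
    Merge: [11] + [25] -> [11, 25]
  Merge: [3] + [11, 25] -> [3, 11, 25]
  Split: [29, 7, 2] -> [29] and [7, 2]
    Split: [7, 2] -> [7] and [2]
    Merge: [7] + [2] -> [2, 7]
  Merge: [29] + [2, 7] -> [2, 7, 29]
Merge: [3, 11, 25] + [2, 7, 29] -> [2, 3, 7, 11, 25, 29]

Final sorted array: [2, 3, 7, 11, 25, 29]

The merge sort proceeds by recursively splitting the array and merging sorted halves.
After all merges, the sorted array is [2, 3, 7, 11, 25, 29].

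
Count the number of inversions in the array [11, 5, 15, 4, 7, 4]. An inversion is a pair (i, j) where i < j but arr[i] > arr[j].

Finding inversions in [11, 5, 15, 4, 7, 4]:

(0, 1): arr[0]=11 > arr[1]=5
(0, 3): arr[0]=11 > arr[3]=4
(0, 4): arr[0]=11 > arr[4]=7
(0, 5): arr[0]=11 > arr[5]=4
(1, 3): arr[1]=5 > arr[3]=4
(1, 5): arr[1]=5 > arr[5]=4
(2, 3): arr[2]=15 > arr[3]=4
(2, 4): arr[2]=15 > arr[4]=7
(2, 5): arr[2]=15 > arr[5]=4
(4, 5): arr[4]=7 > arr[5]=4

Total inversions: 10

The array has 10 inversion(s): (0,1), (0,3), (0,4), (0,5), (1,3), (1,5), (2,3), (2,4), (2,5), (4,5). Each pair (i,j) satisfies i < j and arr[i] > arr[j].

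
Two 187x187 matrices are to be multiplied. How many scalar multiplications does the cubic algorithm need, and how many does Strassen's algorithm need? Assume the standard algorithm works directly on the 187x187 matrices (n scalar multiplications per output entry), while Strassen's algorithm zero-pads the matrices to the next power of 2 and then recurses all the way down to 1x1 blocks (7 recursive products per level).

Matrix multiplication for 187x187 matrices:

Strassen's algorithm requires power-of-2 dimensions. Pad 187x187 to 256x256 (next power of 2).

Standard algorithm: 187^3 = 6539203 multiplications
Strassen's algorithm: 7^(log2(256)) = 7^8 = 5764801 multiplications
Savings: 6539203 - 5764801 = 774402 multiplications

Standard: 6539203 multiplications (187^3). Strassen: 5764801 multiplications (7^8, after padding to 256x256). Strassen reduces 8 recursive multiplications to 7 at each level.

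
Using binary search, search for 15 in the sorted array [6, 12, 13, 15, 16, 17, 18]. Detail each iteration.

Binary search for 15 in [6, 12, 13, 15, 16, 17, 18]:

lo=0, hi=6, mid=3, arr[mid]=15 -> Found target at index 3!

Binary search finds 15 at index 3 after 1 comparisons. The search repeatedly halves the search space by comparing with the middle element.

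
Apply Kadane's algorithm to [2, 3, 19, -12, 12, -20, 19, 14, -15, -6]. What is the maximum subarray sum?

Using Kadane's algorithm on [2, 3, 19, -12, 12, -20, 19, 14, -15, -6]:

Scanning through the array:
Position 1 (value 3): max_ending_here = 5, max_so_far = 5
Position 2 (value 19): max_ending_here = 24, max_so_far = 24
Position 3 (value -12): max_ending_here = 12, max_so_far = 24
Position 4 (value 12): max_ending_here = 24, max_so_far = 24
Position 5 (value -20): max_ending_here = 4, max_so_far = 24
Position 6 (value 19): max_ending_here = 23, max_so_far = 24
Position 7 (value 14): max_ending_here = 37, max_so_far = 37
Position 8 (value -15): max_ending_here = 22, max_so_far = 37
Position 9 (value -6): max_ending_here = 16, max_so_far = 37

Maximum subarray: [2, 3, 19, -12, 12, -20, 19, 14]
Maximum sum: 37

The maximum subarray is [2, 3, 19, -12, 12, -20, 19, 14] with sum 37. This subarray runs from index 0 to index 7.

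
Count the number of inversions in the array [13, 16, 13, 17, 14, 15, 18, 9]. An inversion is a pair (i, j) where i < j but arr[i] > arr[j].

Finding inversions in [13, 16, 13, 17, 14, 15, 18, 9]:

(0, 7): arr[0]=13 > arr[7]=9
(1, 2): arr[1]=16 > arr[2]=13
(1, 4): arr[1]=16 > arr[4]=14
(1, 5): arr[1]=16 > arr[5]=15
(1, 7): arr[1]=16 > arr[7]=9
(2, 7): arr[2]=13 > arr[7]=9
(3, 4): arr[3]=17 > arr[4]=14
(3, 5): arr[3]=17 > arr[5]=15
(3, 7): arr[3]=17 > arr[7]=9
(4, 7): arr[4]=14 > arr[7]=9
(5, 7): arr[5]=15 > arr[7]=9
(6, 7): arr[6]=18 > arr[7]=9

Total inversions: 12

The array has 12 inversion(s): (0,7), (1,2), (1,4), (1,5), (1,7), (2,7), (3,4), (3,5), (3,7), (4,7), (5,7), (6,7). Each pair (i,j) satisfies i < j and arr[i] > arr[j].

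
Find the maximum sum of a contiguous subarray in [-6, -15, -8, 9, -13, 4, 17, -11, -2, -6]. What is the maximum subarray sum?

Using Kadane's algorithm on [-6, -15, -8, 9, -13, 4, 17, -11, -2, -6]:

Scanning through the array:
Position 1 (value -15): max_ending_here = -15, max_so_far = -6
Position 2 (value -8): max_ending_here = -8, max_so_far = -6
Position 3 (value 9): max_ending_here = 9, max_so_far = 9
Position 4 (value -13): max_ending_here = -4, max_so_far = 9
Position 5 (value 4): max_ending_here = 4, max_so_far = 9
Position 6 (value 17): max_ending_here = 21, max_so_far = 21
Position 7 (value -11): max_ending_here = 10, max_so_far = 21
Position 8 (value -2): max_ending_here = 8, max_so_far = 21
Position 9 (value -6): max_ending_here = 2, max_so_far = 21

Maximum subarray: [4, 17]
Maximum sum: 21

The maximum subarray is [4, 17] with sum 21. This subarray runs from index 5 to index 6.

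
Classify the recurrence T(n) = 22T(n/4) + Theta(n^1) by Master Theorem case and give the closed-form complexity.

Master Theorem for T(n) = 22T(n/4) + O(n^1):

a = 22, b = 4, c = 1
log_b(a) = log_4(22) = 2.2297

Case 1: c = 1 < log_4(22) = 2.2297
T(n) = O(n^(log_4 22))

For T(n) = 22T(n/4) + O(n^1): log_4(22) = 2.2297. This is Case 1 of the Master Theorem (c < log_b(a), work dominated by leaves), giving O(n^(log_4 22)).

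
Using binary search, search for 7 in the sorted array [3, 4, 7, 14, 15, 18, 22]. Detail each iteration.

Binary search for 7 in [3, 4, 7, 14, 15, 18, 22]:

lo=0, hi=6, mid=3, arr[mid]=14 -> 14 > 7, search left half
lo=0, hi=2, mid=1, arr[mid]=4 -> 4 < 7, search right half
lo=2, hi=2, mid=2, arr[mid]=7 -> Found target at index 2!

Binary search finds 7 at index 2 after 3 comparisons. The search repeatedly halves the search space by comparing with the middle element.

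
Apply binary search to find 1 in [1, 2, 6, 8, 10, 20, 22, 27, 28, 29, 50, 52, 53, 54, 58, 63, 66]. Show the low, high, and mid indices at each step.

Binary search for 1 in [1, 2, 6, 8, 10, 20, 22, 27, 28, 29, 50, 52, 53, 54, 58, 63, 66]:

lo=0, hi=16, mid=8, arr[mid]=28 -> 28 > 1, search left half
lo=0, hi=7, mid=3, arr[mid]=8 -> 8 > 1, search left half
lo=0, hi=2, mid=1, arr[mid]=2 -> 2 > 1, search left half
lo=0, hi=0, mid=0, arr[mid]=1 -> Found target at index 0!

Binary search finds 1 at index 0 after 4 comparisons. The search repeatedly halves the search space by comparing with the middle element.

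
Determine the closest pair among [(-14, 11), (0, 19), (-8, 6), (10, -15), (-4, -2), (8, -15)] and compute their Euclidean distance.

Computing all pairwise distances among 6 points:

d((-14, 11), (0, 19)) = 16.1245
d((-14, 11), (-8, 6)) = 7.8102
d((-14, 11), (10, -15)) = 35.3836
d((-14, 11), (-4, -2)) = 16.4012
d((-14, 11), (8, -15)) = 34.0588
d((0, 19), (-8, 6)) = 15.2643
d((0, 19), (10, -15)) = 35.4401
d((0, 19), (-4, -2)) = 21.3776
d((0, 19), (8, -15)) = 34.9285
d((-8, 6), (10, -15)) = 27.6586
d((-8, 6), (-4, -2)) = 8.9443
d((-8, 6), (8, -15)) = 26.4008
d((10, -15), (-4, -2)) = 19.105
d((10, -15), (8, -15)) = 2.0 <-- minimum
d((-4, -2), (8, -15)) = 17.6918

Closest pair: (10, -15) and (8, -15) with distance 2.0

The closest pair is (10, -15) and (8, -15) with Euclidean distance 2.0. For 6 points, brute-force pairwise comparison is shown above. For large n, the divide-and-conquer algorithm (sort by x, recurse on halves, check the dividing strip) achieves O(n log n).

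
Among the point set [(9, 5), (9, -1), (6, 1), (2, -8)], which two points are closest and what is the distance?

Computing all pairwise distances among 4 points:

d((9, 5), (9, -1)) = 6.0
d((9, 5), (6, 1)) = 5.0
d((9, 5), (2, -8)) = 14.7648
d((9, -1), (6, 1)) = 3.6056 <-- minimum
d((9, -1), (2, -8)) = 9.8995
d((6, 1), (2, -8)) = 9.8489

Closest pair: (9, -1) and (6, 1) with distance 3.6056

The closest pair is (9, -1) and (6, 1) with Euclidean distance 3.6056. For 4 points, brute-force pairwise comparison is shown above. For large n, the divide-and-conquer algorithm (sort by x, recurse on halves, check the dividing strip) achieves O(n log n).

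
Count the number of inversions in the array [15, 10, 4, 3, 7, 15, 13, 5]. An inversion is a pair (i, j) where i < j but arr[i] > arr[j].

Finding inversions in [15, 10, 4, 3, 7, 15, 13, 5]:

(0, 1): arr[0]=15 > arr[1]=10
(0, 2): arr[0]=15 > arr[2]=4
(0, 3): arr[0]=15 > arr[3]=3
(0, 4): arr[0]=15 > arr[4]=7
(0, 6): arr[0]=15 > arr[6]=13
(0, 7): arr[0]=15 > arr[7]=5
(1, 2): arr[1]=10 > arr[2]=4
(1, 3): arr[1]=10 > arr[3]=3
(1, 4): arr[1]=10 > arr[4]=7
(1, 7): arr[1]=10 > arr[7]=5
(2, 3): arr[2]=4 > arr[3]=3
(4, 7): arr[4]=7 > arr[7]=5
(5, 6): arr[5]=15 > arr[6]=13
(5, 7): arr[5]=15 > arr[7]=5
(6, 7): arr[6]=13 > arr[7]=5

Total inversions: 15

The array has 15 inversion(s): (0,1), (0,2), (0,3), (0,4), (0,6), (0,7), (1,2), (1,3), (1,4), (1,7), (2,3), (4,7), (5,6), (5,7), (6,7). Each pair (i,j) satisfies i < j and arr[i] > arr[j].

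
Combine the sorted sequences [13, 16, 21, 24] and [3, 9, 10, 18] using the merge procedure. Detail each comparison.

Merging process:

Compare 13 vs 3: take 3 from right. Merged: [3]
Compare 13 vs 9: take 9 from right. Merged: [3, 9]
Compare 13 vs 10: take 10 from right. Merged: [3, 9, 10]
Compare 13 vs 18: take 13 from left. Merged: [3, 9, 10, 13]
Compare 16 vs 18: take 16 from left. Merged: [3, 9, 10, 13, 16]
Compare 21 vs 18: take 18 from right. Merged: [3, 9, 10, 13, 16, 18]
Append remaining from left: [21, 24]. Merged: [3, 9, 10, 13, 16, 18, 21, 24]

Final merged array: [3, 9, 10, 13, 16, 18, 21, 24]
Total comparisons: 6

The merged array is [3, 9, 10, 13, 16, 18, 21, 24], requiring 6 comparisons. The merge step runs in O(n) time where n is the total number of elements.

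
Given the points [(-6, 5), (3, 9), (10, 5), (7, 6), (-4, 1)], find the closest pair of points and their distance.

Computing all pairwise distances among 5 points:

d((-6, 5), (3, 9)) = 9.8489
d((-6, 5), (10, 5)) = 16.0
d((-6, 5), (7, 6)) = 13.0384
d((-6, 5), (-4, 1)) = 4.4721
d((3, 9), (10, 5)) = 8.0623
d((3, 9), (7, 6)) = 5.0
d((3, 9), (-4, 1)) = 10.6301
d((10, 5), (7, 6)) = 3.1623 <-- minimum
d((10, 5), (-4, 1)) = 14.5602
d((7, 6), (-4, 1)) = 12.083

Closest pair: (10, 5) and (7, 6) with distance 3.1623

The closest pair is (10, 5) and (7, 6) with Euclidean distance 3.1623. For 5 points, brute-force pairwise comparison is shown above. For large n, the divide-and-conquer algorithm (sort by x, recurse on halves, check the dividing strip) achieves O(n log n).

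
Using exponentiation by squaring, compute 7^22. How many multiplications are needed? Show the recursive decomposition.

Computing 7^22 by squaring (build up from 7^1; each line after the first costs one multiplication):

7^1 = 7
7^2 = (7^1)^2 = 7^2 = 49
7^4 = (7^2)^2 = 49^2 = 2401
7^5 = 7 * 7^4 = 7 * 2401 = 16807
7^10 = (7^5)^2 = 16807^2 = 282475249
7^11 = 7 * 7^10 = 7 * 282475249 = 1977326743
7^22 = (7^11)^2 = 1977326743^2 = 3909821048582988049

Result: 3909821048582988049
Multiplications needed: 6 (6 lines after 7^1)

7^22 = 3909821048582988049. Using exponentiation by squaring, this requires 6 multiplications. The key idea: if the exponent is even, square the half-power; if odd, multiply by the base once.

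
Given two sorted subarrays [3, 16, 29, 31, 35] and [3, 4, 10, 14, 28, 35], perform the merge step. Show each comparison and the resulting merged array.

Merging process:

Compare 3 vs 3: take 3 from left. Merged: [3]
Compare 16 vs 3: take 3 from right. Merged: [3, 3]
Compare 16 vs 4: take 4 from right. Merged: [3, 3, 4]
Compare 16 vs 10: take 10 from right. Merged: [3, 3, 4, 10]
Compare 16 vs 14: take 14 from right. Merged: [3, 3, 4, 10, 14]
Compare 16 vs 28: take 16 from left. Merged: [3, 3, 4, 10, 14, 16]
Compare 29 vs 28: take 28 from right. Merged: [3, 3, 4, 10, 14, 16, 28]
Compare 29 vs 35: take 29 from left. Merged: [3, 3, 4, 10, 14, 16, 28, 29]
Compare 31 vs 35: take 31 from left. Merged: [3, 3, 4, 10, 14, 16, 28, 29, 31]
Compare 35 vs 35: take 35 from left. Merged: [3, 3, 4, 10, 14, 16, 28, 29, 31, 35]
Append remaining from right: [35]. Merged: [3, 3, 4, 10, 14, 16, 28, 29, 31, 35, 35]

Final merged array: [3, 3, 4, 10, 14, 16, 28, 29, 31, 35, 35]
Total comparisons: 10

The merged array is [3, 3, 4, 10, 14, 16, 28, 29, 31, 35, 35], requiring 10 comparisons. The merge step runs in O(n) time where n is the total number of elements.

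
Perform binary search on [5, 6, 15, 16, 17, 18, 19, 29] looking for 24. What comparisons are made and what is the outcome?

Binary search for 24 in [5, 6, 15, 16, 17, 18, 19, 29]:

lo=0, hi=7, mid=3, arr[mid]=16 -> 16 < 24, search right half
lo=4, hi=7, mid=5, arr[mid]=18 -> 18 < 24, search right half
lo=6, hi=7, mid=6, arr[mid]=19 -> 19 < 24, search right half
lo=7, hi=7, mid=7, arr[mid]=29 -> 29 > 24, search left half
lo=7 > hi=6, target 24 not found

Binary search determines that 24 is not in the array after 4 comparisons. The search space was exhausted without finding the target.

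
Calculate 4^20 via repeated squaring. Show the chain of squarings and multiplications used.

Computing 4^20 by squaring (build up from 4^1; each line after the first costs one multiplication):

4^1 = 4
4^2 = (4^1)^2 = 4^2 = 16
4^4 = (4^2)^2 = 16^2 = 256
4^5 = 4 * 4^4 = 4 * 256 = 1024
4^10 = (4^5)^2 = 1024^2 = 1048576
4^20 = (4^10)^2 = 1048576^2 = 1099511627776

Result: 1099511627776
Multiplications needed: 5 (5 lines after 4^1)

4^20 = 1099511627776. Using exponentiation by squaring, this requires 5 multiplications. The key idea: if the exponent is even, square the half-power; if odd, multiply by the base once.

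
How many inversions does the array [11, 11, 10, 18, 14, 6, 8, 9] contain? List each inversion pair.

Finding inversions in [11, 11, 10, 18, 14, 6, 8, 9]:

(0, 2): arr[0]=11 > arr[2]=10
(0, 5): arr[0]=11 > arr[5]=6
(0, 6): arr[0]=11 > arr[6]=8
(0, 7): arr[0]=11 > arr[7]=9
(1, 2): arr[1]=11 > arr[2]=10
(1, 5): arr[1]=11 > arr[5]=6
(1, 6): arr[1]=11 > arr[6]=8
(1, 7): arr[1]=11 > arr[7]=9
(2, 5): arr[2]=10 > arr[5]=6
(2, 6): arr[2]=10 > arr[6]=8
(2, 7): arr[2]=10 > arr[7]=9
(3, 4): arr[3]=18 > arr[4]=14
(3, 5): arr[3]=18 > arr[5]=6
(3, 6): arr[3]=18 > arr[6]=8
(3, 7): arr[3]=18 > arr[7]=9
(4, 5): arr[4]=14 > arr[5]=6
(4, 6): arr[4]=14 > arr[6]=8
(4, 7): arr[4]=14 > arr[7]=9

Total inversions: 18

The array has 18 inversion(s): (0,2), (0,5), (0,6), (0,7), (1,2), (1,5), (1,6), (1,7), (2,5), (2,6), (2,7), (3,4), (3,5), (3,6), (3,7), (4,5), (4,6), (4,7). Each pair (i,j) satisfies i < j and arr[i] > arr[j].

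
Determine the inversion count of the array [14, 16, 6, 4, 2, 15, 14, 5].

Finding inversions in [14, 16, 6, 4, 2, 15, 14, 5]:

(0, 2): arr[0]=14 > arr[2]=6
(0, 3): arr[0]=14 > arr[3]=4
(0, 4): arr[0]=14 > arr[4]=2
(0, 7): arr[0]=14 > arr[7]=5
(1, 2): arr[1]=16 > arr[2]=6
(1, 3): arr[1]=16 > arr[3]=4
(1, 4): arr[1]=16 > arr[4]=2
(1, 5): arr[1]=16 > arr[5]=15
(1, 6): arr[1]=16 > arr[6]=14
(1, 7): arr[1]=16 > arr[7]=5
(2, 3): arr[2]=6 > arr[3]=4
(2, 4): arr[2]=6 > arr[4]=2
(2, 7): arr[2]=6 > arr[7]=5
(3, 4): arr[3]=4 > arr[4]=2
(5, 6): arr[5]=15 > arr[6]=14
(5, 7): arr[5]=15 > arr[7]=5
(6, 7): arr[6]=14 > arr[7]=5

Total inversions: 17

The array has 17 inversion(s): (0,2), (0,3), (0,4), (0,7), (1,2), (1,3), (1,4), (1,5), (1,6), (1,7), (2,3), (2,4), (2,7), (3,4), (5,6), (5,7), (6,7). Each pair (i,j) satisfies i < j and arr[i] > arr[j].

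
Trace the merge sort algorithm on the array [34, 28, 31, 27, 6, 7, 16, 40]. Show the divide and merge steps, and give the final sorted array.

Merge sort trace:

Split: [34, 28, 31, 27, 6, 7, 16, 40] -> [34, 28, 31, 27] and [6, 7, 16, 40]
  Split: [34, 28, 31, 27] -> [34, 28] and [31, 27]
    Split: [34, 28] -> [34] and [28]
    Merge: [34] + [28] -> [28, 34]
    Split: [31, 27] -> [31] and [27]
    Merge: [31] + [27] -> [27, 31]
  Merge: [28, 34] + [27, 31] -> [27, 28, 31, 34]
  Split: [6, 7, 16, 40] -> [6, 7] and [16, 40]
    Split: [6, 7] -> [6] and [7]
    Merge: [6] + [7] -> [6, 7]
    Split: [16, 40] -> [16] and [40]
    Merge: [16] + [40] -> [16, 40]
  Merge: [6, 7] + [16, 40] -> [6, 7, 16, 40]
Merge: [27, 28, 31, 34] + [6, 7, 16, 40] -> [6, 7, 16, 27, 28, 31, 34, 40]

Final sorted array: [6, 7, 16, 27, 28, 31, 34, 40]

The merge sort proceeds by recursively splitting the array and merging sorted halves.
After all merges, the sorted array is [6, 7, 16, 27, 28, 31, 34, 40].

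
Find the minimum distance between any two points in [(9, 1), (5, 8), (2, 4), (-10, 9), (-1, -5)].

Computing all pairwise distances among 5 points:

d((9, 1), (5, 8)) = 8.0623
d((9, 1), (2, 4)) = 7.6158
d((9, 1), (-10, 9)) = 20.6155
d((9, 1), (-1, -5)) = 11.6619
d((5, 8), (2, 4)) = 5.0 <-- minimum
d((5, 8), (-10, 9)) = 15.0333
d((5, 8), (-1, -5)) = 14.3178
d((2, 4), (-10, 9)) = 13.0
d((2, 4), (-1, -5)) = 9.4868
d((-10, 9), (-1, -5)) = 16.6433

Closest pair: (5, 8) and (2, 4) with distance 5.0

The closest pair is (5, 8) and (2, 4) with Euclidean distance 5.0. For 5 points, brute-force pairwise comparison is shown above. For large n, the divide-and-conquer algorithm (sort by x, recurse on halves, check the dividing strip) achieves O(n log n).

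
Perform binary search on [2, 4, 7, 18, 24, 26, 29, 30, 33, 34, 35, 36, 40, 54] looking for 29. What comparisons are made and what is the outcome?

Binary search for 29 in [2, 4, 7, 18, 24, 26, 29, 30, 33, 34, 35, 36, 40, 54]:

lo=0, hi=13, mid=6, arr[mid]=29 -> Found target at index 6!

Binary search finds 29 at index 6 after 1 comparisons. The search repeatedly halves the search space by comparing with the middle element.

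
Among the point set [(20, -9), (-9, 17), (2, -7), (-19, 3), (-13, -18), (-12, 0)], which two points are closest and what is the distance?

Computing all pairwise distances among 6 points:

d((20, -9), (-9, 17)) = 38.9487
d((20, -9), (2, -7)) = 18.1108
d((20, -9), (-19, 3)) = 40.8044
d((20, -9), (-13, -18)) = 34.2053
d((20, -9), (-12, 0)) = 33.2415
d((-9, 17), (2, -7)) = 26.4008
d((-9, 17), (-19, 3)) = 17.2047
d((-9, 17), (-13, -18)) = 35.2278
d((-9, 17), (-12, 0)) = 17.2627
d((2, -7), (-19, 3)) = 23.2594
d((2, -7), (-13, -18)) = 18.6011
d((2, -7), (-12, 0)) = 15.6525
d((-19, 3), (-13, -18)) = 21.8403
d((-19, 3), (-12, 0)) = 7.6158 <-- minimum
d((-13, -18), (-12, 0)) = 18.0278

Closest pair: (-19, 3) and (-12, 0) with distance 7.6158

The closest pair is (-19, 3) and (-12, 0) with Euclidean distance 7.6158. For 6 points, brute-force pairwise comparison is shown above. For large n, the divide-and-conquer algorithm (sort by x, recurse on halves, check the dividing strip) achieves O(n log n).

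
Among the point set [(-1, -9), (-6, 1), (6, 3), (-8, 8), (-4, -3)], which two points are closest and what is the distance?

Computing all pairwise distances among 5 points:

d((-1, -9), (-6, 1)) = 11.1803
d((-1, -9), (6, 3)) = 13.8924
d((-1, -9), (-8, 8)) = 18.3848
d((-1, -9), (-4, -3)) = 6.7082
d((-6, 1), (6, 3)) = 12.1655
d((-6, 1), (-8, 8)) = 7.2801
d((-6, 1), (-4, -3)) = 4.4721 <-- minimum
d((6, 3), (-8, 8)) = 14.8661
d((6, 3), (-4, -3)) = 11.6619
d((-8, 8), (-4, -3)) = 11.7047

Closest pair: (-6, 1) and (-4, -3) with distance 4.4721

The closest pair is (-6, 1) and (-4, -3) with Euclidean distance 4.4721. For 5 points, brute-force pairwise comparison is shown above. For large n, the divide-and-conquer algorithm (sort by x, recurse on halves, check the dividing strip) achieves O(n log n).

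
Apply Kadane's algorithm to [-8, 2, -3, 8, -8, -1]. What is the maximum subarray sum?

Using Kadane's algorithm on [-8, 2, -3, 8, -8, -1]:

Scanning through the array:
Position 1 (value 2): max_ending_here = 2, max_so_far = 2
Position 2 (value -3): max_ending_here = -1, max_so_far = 2
Position 3 (value 8): max_ending_here = 8, max_so_far = 8
Position 4 (value -8): max_ending_here = 0, max_so_far = 8
Position 5 (value -1): max_ending_here = -1, max_so_far = 8

Maximum subarray: [8]
Maximum sum: 8

The maximum subarray is [8] with sum 8. This subarray runs from index 3 to index 3.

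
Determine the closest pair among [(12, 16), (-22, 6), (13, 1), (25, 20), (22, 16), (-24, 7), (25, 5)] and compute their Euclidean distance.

Computing all pairwise distances among 7 points:

d((12, 16), (-22, 6)) = 35.4401
d((12, 16), (13, 1)) = 15.0333
d((12, 16), (25, 20)) = 13.6015
d((12, 16), (22, 16)) = 10.0
d((12, 16), (-24, 7)) = 37.108
d((12, 16), (25, 5)) = 17.0294
d((-22, 6), (13, 1)) = 35.3553
d((-22, 6), (25, 20)) = 49.0408
d((-22, 6), (22, 16)) = 45.1221
d((-22, 6), (-24, 7)) = 2.2361 <-- minimum
d((-22, 6), (25, 5)) = 47.0106
d((13, 1), (25, 20)) = 22.4722
d((13, 1), (22, 16)) = 17.4929
d((13, 1), (-24, 7)) = 37.4833
d((13, 1), (25, 5)) = 12.6491
d((25, 20), (22, 16)) = 5.0
d((25, 20), (-24, 7)) = 50.6952
d((25, 20), (25, 5)) = 15.0
d((22, 16), (-24, 7)) = 46.8722
d((22, 16), (25, 5)) = 11.4018
d((-24, 7), (25, 5)) = 49.0408

Closest pair: (-22, 6) and (-24, 7) with distance 2.2361

The closest pair is (-22, 6) and (-24, 7) with Euclidean distance 2.2361. For 7 points, brute-force pairwise comparison is shown above. For large n, the divide-and-conquer algorithm (sort by x, recurse on halves, check the dividing strip) achieves O(n log n).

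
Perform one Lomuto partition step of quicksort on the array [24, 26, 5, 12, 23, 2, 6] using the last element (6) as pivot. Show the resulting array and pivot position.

Lomuto partition with pivot = 6:

Initial array: [24, 26, 5, 12, 23, 2, 6]

arr[0]=24 > 6: no swap
arr[1]=26 > 6: no swap
arr[2]=5 <= 6: swap with position 0, array becomes [5, 26, 24, 12, 23, 2, 6]
arr[3]=12 > 6: no swap
arr[4]=23 > 6: no swap
arr[5]=2 <= 6: swap with position 1, array becomes [5, 2, 24, 12, 23, 26, 6]

Place pivot at position 2: [5, 2, 6, 12, 23, 26, 24]
Pivot position: 2

After partitioning with pivot 6, the array becomes [5, 2, 6, 12, 23, 26, 24]. The pivot is placed at index 2. All elements to the left of the pivot are <= 6, and all elements to the right are > 6.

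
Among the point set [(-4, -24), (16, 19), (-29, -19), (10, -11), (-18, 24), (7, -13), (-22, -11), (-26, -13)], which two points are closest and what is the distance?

Computing all pairwise distances among 8 points:

d((-4, -24), (16, 19)) = 47.4236
d((-4, -24), (-29, -19)) = 25.4951
d((-4, -24), (10, -11)) = 19.105
d((-4, -24), (-18, 24)) = 50.0
d((-4, -24), (7, -13)) = 15.5563
d((-4, -24), (-22, -11)) = 22.2036
d((-4, -24), (-26, -13)) = 24.5967
d((16, 19), (-29, -19)) = 58.8982
d((16, 19), (10, -11)) = 30.5941
d((16, 19), (-18, 24)) = 34.3657
d((16, 19), (7, -13)) = 33.2415
d((16, 19), (-22, -11)) = 48.4149
d((16, 19), (-26, -13)) = 52.8015
d((-29, -19), (10, -11)) = 39.8121
d((-29, -19), (-18, 24)) = 44.3847
d((-29, -19), (7, -13)) = 36.4966
d((-29, -19), (-22, -11)) = 10.6301
d((-29, -19), (-26, -13)) = 6.7082
d((10, -11), (-18, 24)) = 44.8219
d((10, -11), (7, -13)) = 3.6056 <-- minimum
d((10, -11), (-22, -11)) = 32.0
d((10, -11), (-26, -13)) = 36.0555
d((-18, 24), (7, -13)) = 44.6542
d((-18, 24), (-22, -11)) = 35.2278
d((-18, 24), (-26, -13)) = 37.855
d((7, -13), (-22, -11)) = 29.0689
d((7, -13), (-26, -13)) = 33.0
d((-22, -11), (-26, -13)) = 4.4721

Closest pair: (10, -11) and (7, -13) with distance 3.6056

The closest pair is (10, -11) and (7, -13) with Euclidean distance 3.6056. For 8 points, brute-force pairwise comparison is shown above. For large n, the divide-and-conquer algorithm (sort by x, recurse on halves, check the dividing strip) achieves O(n log n).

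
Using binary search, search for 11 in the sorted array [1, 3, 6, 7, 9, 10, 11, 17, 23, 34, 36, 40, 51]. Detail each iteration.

Binary search for 11 in [1, 3, 6, 7, 9, 10, 11, 17, 23, 34, 36, 40, 51]:

lo=0, hi=12, mid=6, arr[mid]=11 -> Found target at index 6!

Binary search finds 11 at index 6 after 1 comparisons. The search repeatedly halves the search space by comparing with the middle element.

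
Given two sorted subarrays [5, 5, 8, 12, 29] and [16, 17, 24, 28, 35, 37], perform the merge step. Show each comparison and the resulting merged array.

Merging process:

Compare 5 vs 16: take 5 from left. Merged: [5]
Compare 5 vs 16: take 5 from left. Merged: [5, 5]
Compare 8 vs 16: take 8 from left. Merged: [5, 5, 8]
Compare 12 vs 16: take 12 from left. Merged: [5, 5, 8, 12]
Compare 29 vs 16: take 16 from right. Merged: [5, 5, 8, 12, 16]
Compare 29 vs 17: take 17 from right. Merged: [5, 5, 8, 12, 16, 17]
Compare 29 vs 24: take 24 from right. Merged: [5, 5, 8, 12, 16, 17, 24]
Compare 29 vs 28: take 28 from right. Merged: [5, 5, 8, 12, 16, 17, 24, 28]
Compare 29 vs 35: take 29 from left. Merged: [5, 5, 8, 12, 16, 17, 24, 28, 29]
Append remaining from right: [35, 37]. Merged: [5, 5, 8, 12, 16, 17, 24, 28, 29, 35, 37]

Final merged array: [5, 5, 8, 12, 16, 17, 24, 28, 29, 35, 37]
Total comparisons: 9

The merged array is [5, 5, 8, 12, 16, 17, 24, 28, 29, 35, 37], requiring 9 comparisons. The merge step runs in O(n) time where n is the total number of elements.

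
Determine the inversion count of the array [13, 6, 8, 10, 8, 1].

Finding inversions in [13, 6, 8, 10, 8, 1]:

(0, 1): arr[0]=13 > arr[1]=6
(0, 2): arr[0]=13 > arr[2]=8
(0, 3): arr[0]=13 > arr[3]=10
(0, 4): arr[0]=13 > arr[4]=8
(0, 5): arr[0]=13 > arr[5]=1
(1, 5): arr[1]=6 > arr[5]=1
(2, 5): arr[2]=8 > arr[5]=1
(3, 4): arr[3]=10 > arr[4]=8
(3, 5): arr[3]=10 > arr[5]=1
(4, 5): arr[4]=8 > arr[5]=1

Total inversions: 10

The array has 10 inversion(s): (0,1), (0,2), (0,3), (0,4), (0,5), (1,5), (2,5), (3,4), (3,5), (4,5). Each pair (i,j) satisfies i < j and arr[i] > arr[j].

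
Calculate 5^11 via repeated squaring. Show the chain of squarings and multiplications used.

Computing 5^11 by squaring (build up from 5^1; each line after the first costs one multiplication):

5^1 = 5
5^2 = (5^1)^2 = 5^2 = 25
5^4 = (5^2)^2 = 25^2 = 625
5^5 = 5 * 5^4 = 5 * 625 = 3125
5^10 = (5^5)^2 = 3125^2 = 9765625
5^11 = 5 * 5^10 = 5 * 9765625 = 48828125

Result: 48828125
Multiplications needed: 5 (5 lines after 5^1)

5^11 = 48828125. Using exponentiation by squaring, this requires 5 multiplications. The key idea: if the exponent is even, square the half-power; if odd, multiply by the base once.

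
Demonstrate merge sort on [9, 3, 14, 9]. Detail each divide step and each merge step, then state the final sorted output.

Merge sort trace:

Split: [9, 3, 14, 9] -> [9, 3] and [14, 9]
  Split: [9, 3] -> [9] and [3]
  Merge: [9] + [3] -> [3, 9]
  Split: [14, 9] -> [14] and [9]
  Merge: [14] + [9] -> [9, 14]
Merge: [3, 9] + [9, 14] -> [3, 9, 9, 14]

Final sorted array: [3, 9, 9, 14]

The merge sort proceeds by recursively splitting the array and merging sorted halves.
After all merges, the sorted array is [3, 9, 9, 14].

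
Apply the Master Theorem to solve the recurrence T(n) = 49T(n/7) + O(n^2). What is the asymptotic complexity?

Master Theorem for T(n) = 49T(n/7) + O(n^2):

a = 49, b = 7, c = 2
log_b(a) = log_7(49) = 2.0000

Case 2: c = 2 = log_7(49) = 2.0000
T(n) = O(n^2 log n) = O(n^2 log n)

For T(n) = 49T(n/7) + O(n^2): log_7(49) = 2.0000. This is Case 2 of the Master Theorem (c = log_b(a), equal work at all levels), giving O(n^2 log n).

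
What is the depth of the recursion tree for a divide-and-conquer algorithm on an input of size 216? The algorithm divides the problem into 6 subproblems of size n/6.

For divide and conquer with division factor 6:

Problem sizes at each level:
Level 0: 216
Level 1: 36
Level 2: 6
Level 3: 1

The root is level 0 and the size-1 base case is level 3 (the tree spans levels 0 through 3, i.e. 4 levels counting the root), so the depth is the number of divisions: log_6(216) = 3

The recursion tree depth is log_6(216) = 3. At each level, the problem size is divided by 6, so it takes 3 divisions to reduce to a base case of size 1. The algorithm makes 6 recursive calls at each level.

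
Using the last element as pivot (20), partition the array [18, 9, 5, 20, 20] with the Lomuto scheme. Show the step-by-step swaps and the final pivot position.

Lomuto partition with pivot = 20:

Initial array: [18, 9, 5, 20, 20]

arr[0]=18 <= 20: swap with position 0, array becomes [18, 9, 5, 20, 20]
arr[1]=9 <= 20: swap with position 1, array becomes [18, 9, 5, 20, 20]
arr[2]=5 <= 20: swap with position 2, array becomes [18, 9, 5, 20, 20]
arr[3]=20 <= 20: swap with position 3, array becomes [18, 9, 5, 20, 20]

Place pivot at position 4: [18, 9, 5, 20, 20]
Pivot position: 4

After partitioning with pivot 20, the array becomes [18, 9, 5, 20, 20]. The pivot is placed at index 4. All elements to the left of the pivot are <= 20, and all elements to the right are > 20.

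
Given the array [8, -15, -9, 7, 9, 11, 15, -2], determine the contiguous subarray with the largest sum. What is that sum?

Using Kadane's algorithm on [8, -15, -9, 7, 9, 11, 15, -2]:

Scanning through the array:
Position 1 (value -15): max_ending_here = -7, max_so_far = 8
Position 2 (value -9): max_ending_here = -9, max_so_far = 8
Position 3 (value 7): max_ending_here = 7, max_so_far = 8
Position 4 (value 9): max_ending_here = 16, max_so_far = 16
Position 5 (value 11): max_ending_here = 27, max_so_far = 27
Position 6 (value 15): max_ending_here = 42, max_so_far = 42
Position 7 (value -2): max_ending_here = 40, max_so_far = 42

Maximum subarray: [7, 9, 11, 15]
Maximum sum: 42

The maximum subarray is [7, 9, 11, 15] with sum 42. This subarray runs from index 3 to index 6.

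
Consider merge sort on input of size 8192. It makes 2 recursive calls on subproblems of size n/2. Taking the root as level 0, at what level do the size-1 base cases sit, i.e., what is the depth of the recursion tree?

For divide and conquer with division factor 2:

Problem sizes at each level:
Level 0: 8192
Level 1: 4096
Level 2: 2048
Level 3: 1024
Level 4: 512
Level 5: 256
Level 6: 128
Level 7: 64
Level 8: 32
Level 9: 16
Level 10: 8
Level 11: 4
Level 12: 2
Level 13: 1

The root is level 0 and the size-1 base case is level 13 (the tree spans levels 0 through 13, i.e. 14 levels counting the root), so the depth is the number of divisions: log_2(8192) = 13

The recursion tree depth is log_2(8192) = 13. At each level, the problem size is divided by 2, so it takes 13 divisions to reduce to a base case of size 1. The algorithm makes 2 recursive calls at each level.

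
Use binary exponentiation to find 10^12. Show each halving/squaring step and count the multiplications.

Computing 10^12 by squaring (build up from 10^1; each line after the first costs one multiplication):

10^1 = 10
10^2 = (10^1)^2 = 10^2 = 100
10^3 = 10 * 10^2 = 10 * 100 = 1000
10^6 = (10^3)^2 = 1000^2 = 1000000
10^12 = (10^6)^2 = 1000000^2 = 1000000000000

Result: 1000000000000
Multiplications needed: 4 (4 lines after 10^1)

10^12 = 1000000000000. Using exponentiation by squaring, this requires 4 multiplications. The key idea: if the exponent is even, square the half-power; if odd, multiply by the base once.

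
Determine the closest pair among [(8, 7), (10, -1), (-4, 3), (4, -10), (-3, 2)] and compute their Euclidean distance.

Computing all pairwise distances among 5 points:

d((8, 7), (10, -1)) = 8.2462
d((8, 7), (-4, 3)) = 12.6491
d((8, 7), (4, -10)) = 17.4642
d((8, 7), (-3, 2)) = 12.083
d((10, -1), (-4, 3)) = 14.5602
d((10, -1), (4, -10)) = 10.8167
d((10, -1), (-3, 2)) = 13.3417
d((-4, 3), (4, -10)) = 15.2643
d((-4, 3), (-3, 2)) = 1.4142 <-- minimum
d((4, -10), (-3, 2)) = 13.8924

Closest pair: (-4, 3) and (-3, 2) with distance 1.4142

The closest pair is (-4, 3) and (-3, 2) with Euclidean distance 1.4142. For 5 points, brute-force pairwise comparison is shown above. For large n, the divide-and-conquer algorithm (sort by x, recurse on halves, check the dividing strip) achieves O(n log n).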